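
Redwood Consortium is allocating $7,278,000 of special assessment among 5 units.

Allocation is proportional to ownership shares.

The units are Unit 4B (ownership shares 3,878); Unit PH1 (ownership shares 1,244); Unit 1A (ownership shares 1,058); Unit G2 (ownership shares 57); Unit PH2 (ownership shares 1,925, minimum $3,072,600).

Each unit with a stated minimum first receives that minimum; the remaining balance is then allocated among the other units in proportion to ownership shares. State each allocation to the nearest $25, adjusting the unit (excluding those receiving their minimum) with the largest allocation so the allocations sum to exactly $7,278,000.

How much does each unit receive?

Minimums first: Unit PH2 $3,072,600. Remaining pool $4,205,400.
Remaining pool split over remaining ownership shares 6,237: Unit 4B 2,614,805.39 → $2,614,800; Unit PH1 838,787.49 → $838,775; Unit 1A 713,373.93 → $713,375; Unit G2 38,433.19 → $38,425.
Rounding difference +$25 applied to Unit 4B → $2,614,825.

Unit 4B: $2,614,825 · Unit PH1: $838,775 · Unit 1A: $713,375 · Unit G2: $38,425 · Unit PH2: $3,072,600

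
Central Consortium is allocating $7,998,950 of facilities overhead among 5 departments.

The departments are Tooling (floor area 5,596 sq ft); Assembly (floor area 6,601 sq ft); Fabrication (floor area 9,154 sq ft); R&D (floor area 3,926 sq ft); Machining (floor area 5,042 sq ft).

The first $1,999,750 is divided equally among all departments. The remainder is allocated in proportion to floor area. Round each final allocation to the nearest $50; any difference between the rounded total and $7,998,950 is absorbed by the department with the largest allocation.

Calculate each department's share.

Tooling: $1,507,250; Assembly: $1,706,100; Fabrication: $2,211,200; R&D: $1,176,800; Machining: $1,397,600

$1,999,750 shared equally gives $399,950 per department.
Remainder $5,999,200 by floor area (total 30,319): Tooling 1,107,276.73 → $1,107,300; Assembly 1,306,135.40 → $1,306,150; Fabrication 1,811,295.78 → $1,811,300; R&D 776,834.96 → $776,850; Machining 997,657.13 → $997,650.
Rounding difference −$50 on remainder applied to Fabrication.
Totals: Tooling $399,950 + $1,107,300 = $1,507,250; Assembly $399,950 + $1,306,150 = $1,706,100; Fabrication $399,950 + $1,811,250 = $2,211,200; R&D $399,950 + $776,850 = $1,176,800; Machining $399,950 + $997,650 = $1,397,600.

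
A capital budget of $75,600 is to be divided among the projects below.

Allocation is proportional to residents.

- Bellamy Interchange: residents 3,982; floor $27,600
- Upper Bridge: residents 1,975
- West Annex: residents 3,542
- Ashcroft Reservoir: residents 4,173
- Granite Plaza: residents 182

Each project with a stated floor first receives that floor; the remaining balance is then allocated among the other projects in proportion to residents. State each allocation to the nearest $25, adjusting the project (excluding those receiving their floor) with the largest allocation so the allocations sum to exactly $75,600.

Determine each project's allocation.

Bellamy Interchange: $27,600 | Upper Bridge: $9,600 | West Annex: $17,225 | Ashcroft Reservoir: $20,300 | Granite Plaza: $875

Fund the minimums — Bellamy Interchange $27,600. Residual $48,000.
Residual split over remaining residents 9,872: Upper Bridge 9,602.92 → $9,600; West Annex 17,222.04 → $17,225; Ashcroft Reservoir 20,290.11 → $20,300; Granite Plaza 884.93 → $875.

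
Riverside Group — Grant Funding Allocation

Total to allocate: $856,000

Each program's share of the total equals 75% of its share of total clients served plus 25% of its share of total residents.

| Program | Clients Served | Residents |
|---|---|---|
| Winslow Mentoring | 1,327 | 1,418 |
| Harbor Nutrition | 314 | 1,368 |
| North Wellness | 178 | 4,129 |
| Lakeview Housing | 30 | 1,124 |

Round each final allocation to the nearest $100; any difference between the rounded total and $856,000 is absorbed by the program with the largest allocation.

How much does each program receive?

Winslow Mentoring: $498,600 · Harbor Nutrition: $145,400 · North Wellness: $171,700 · Lakeview Housing: $40,300

Clients served total 1,849; residents total 8,039.
Blended shares (75% clients served + 25% residents): Winslow Mentoring 0.5824; Harbor Nutrition 0.1699; North Wellness 0.2006; Lakeview Housing 0.0471.
Pro-rata amounts: Winslow Mentoring 498,501.40; Harbor Nutrition 145,441.89; North Wellness 171,719.13; Lakeview Housing 40,337.58.
After rounding ($100): Winslow Mentoring $498,500; Harbor Nutrition $145,400; North Wellness $171,700; Lakeview Housing $40,300. Sum = $855,900.
Difference $856,000 − $855,900 = +$100 applied to largest allocation (Winslow Mentoring): Winslow Mentoring becomes $498,600.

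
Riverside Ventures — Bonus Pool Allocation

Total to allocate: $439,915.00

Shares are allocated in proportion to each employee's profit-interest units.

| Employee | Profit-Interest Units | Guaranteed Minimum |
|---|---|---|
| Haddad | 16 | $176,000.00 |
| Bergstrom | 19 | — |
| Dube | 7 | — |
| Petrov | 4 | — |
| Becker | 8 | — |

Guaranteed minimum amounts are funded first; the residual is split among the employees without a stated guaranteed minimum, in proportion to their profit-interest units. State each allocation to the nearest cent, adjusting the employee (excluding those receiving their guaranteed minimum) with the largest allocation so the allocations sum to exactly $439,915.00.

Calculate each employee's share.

Haddad: $176,000.00; Bergstrom: $131,957.50; Dube: $48,615.92; Petrov: $27,780.53; Becker: $55,561.05

Guaranteed amounts: Haddad $176,000.00. Remaining pool $263,915.00.
Remaining pool split over remaining profit-interest units 38: Bergstrom 131,957.5000 → $131,957.50; Dube 48,615.9211 → $48,615.92; Petrov 27,780.5263 → $27,780.53; Becker 55,561.0526 → $55,561.05.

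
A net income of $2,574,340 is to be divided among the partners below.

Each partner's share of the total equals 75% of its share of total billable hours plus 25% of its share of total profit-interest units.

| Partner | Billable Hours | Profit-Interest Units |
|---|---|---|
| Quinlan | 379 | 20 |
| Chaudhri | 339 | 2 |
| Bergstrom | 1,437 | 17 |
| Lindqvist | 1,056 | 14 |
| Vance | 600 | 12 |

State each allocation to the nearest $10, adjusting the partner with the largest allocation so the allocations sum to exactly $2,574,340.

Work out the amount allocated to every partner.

Totals — billable hours 3,811, profit-interest units 65.
Composite weights (75% billable hours + 25% profit-interest units): Quinlan 0.1515; Chaudhri 0.0744; Bergstrom 0.3482; Lindqvist 0.2617; Vance 0.1642.
Pro-rata amounts: Quinlan 390,037.74; Chaudhri 191,549.12; Bergstrom 896,345.04; Lindqvist 673,616.28; Vance 422,791.81.
After rounding ($10): Quinlan $390,040; Chaudhri $191,550; Bergstrom $896,350; Lindqvist $673,620; Vance $422,790. Sum = $2,574,350.
Difference $2,574,340 − $2,574,350 = −$10 applied to largest allocation (Bergstrom): Bergstrom becomes $896,340.

Quinlan: $390,040 | Chaudhri: $191,550 | Bergstrom: $896,340 | Lindqvist: $673,620 | Vance: $422,790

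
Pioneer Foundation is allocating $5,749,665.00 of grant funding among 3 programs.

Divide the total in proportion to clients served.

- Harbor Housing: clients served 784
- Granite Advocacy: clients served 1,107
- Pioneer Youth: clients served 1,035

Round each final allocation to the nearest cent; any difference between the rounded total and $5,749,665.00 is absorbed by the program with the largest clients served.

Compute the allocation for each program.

Harbor Housing: $1,540,580.10 · Granite Advocacy: $2,175,283.37 · Pioneer Youth: $2,033,801.53

Sum of clients served: 784 + 1,107 + 1,035 = 2,926.
Unrounded shares: Harbor Housing 1,540,580.0957; Granite Advocacy 2,175,283.3749; Pioneer Youth 2,033,801.5294.
At nearest cent: Harbor Housing $1,540,580.10; Granite Advocacy $2,175,283.37; Pioneer Youth $2,033,801.53. Sum = $5,749,665.00.
Sum already equals the total — no adjustment.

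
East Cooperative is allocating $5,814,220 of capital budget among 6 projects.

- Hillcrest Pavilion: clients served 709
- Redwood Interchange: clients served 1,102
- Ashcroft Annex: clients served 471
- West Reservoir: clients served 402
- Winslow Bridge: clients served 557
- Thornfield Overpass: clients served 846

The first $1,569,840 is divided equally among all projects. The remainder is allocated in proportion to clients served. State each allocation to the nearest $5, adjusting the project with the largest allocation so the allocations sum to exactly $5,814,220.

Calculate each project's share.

Hillcrest Pavilion: $997,940; Redwood Interchange: $1,406,080; Ashcroft Annex: $750,775; West Reservoir: $679,120; Winslow Bridge: $840,090; Thornfield Overpass: $1,140,215

$1,569,840 shared equally gives $261,640 per project.
Remainder $4,244,380 by clients served (total 4,087): Hillcrest Pavilion 736,301.79 → $736,300; Redwood Interchange 1,144,435.22 → $1,144,435; Ashcroft Annex 489,137.01 → $489,135; West Reservoir 417,480.00 → $417,480; Winslow Bridge 578,448.66 → $578,450; Thornfield Overpass 878,577.31 → $878,575.
Rounding difference +$5 on remainder applied to Redwood Interchange.
Totals: Hillcrest Pavilion $261,640 + $736,300 = $997,940; Redwood Interchange $261,640 + $1,144,440 = $1,406,080; Ashcroft Annex $261,640 + $489,135 = $750,775; West Reservoir $261,640 + $417,480 = $679,120; Winslow Bridge $261,640 + $578,450 = $840,090; Thornfield Overpass $261,640 + $878,575 = $1,140,215.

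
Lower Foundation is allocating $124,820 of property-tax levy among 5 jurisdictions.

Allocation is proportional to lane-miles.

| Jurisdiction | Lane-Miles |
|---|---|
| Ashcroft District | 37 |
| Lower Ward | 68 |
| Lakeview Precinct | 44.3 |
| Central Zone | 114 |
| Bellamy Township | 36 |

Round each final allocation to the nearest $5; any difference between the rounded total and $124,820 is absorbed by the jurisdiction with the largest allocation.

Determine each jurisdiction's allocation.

Ashcroft District: $15,430 | Lower Ward: $28,360 | Lakeview Precinct: $18,475 | Central Zone: $47,540 | Bellamy Township: $15,015

Lane-miles total: 299.3.
Proportional shares: Ashcroft District 37/299.3 × $124,820 = 15,430.47; Lower Ward 68/299.3 × $124,820 = 28,358.70; Lakeview Precinct 44.3/299.3 × $124,820 = 18,474.86; Central Zone 114/299.3 × $124,820 = 47,542.53; Bellamy Township 36/299.3 × $124,820 = 15,013.43.
At nearest $5: Ashcroft District $15,430; Lower Ward $28,360; Lakeview Precinct $18,475; Central Zone $47,545; Bellamy Township $15,015. Sum = $124,825.
Difference $124,820 − $124,825 = −$5 applied to largest allocation (Central Zone): Central Zone becomes $47,540.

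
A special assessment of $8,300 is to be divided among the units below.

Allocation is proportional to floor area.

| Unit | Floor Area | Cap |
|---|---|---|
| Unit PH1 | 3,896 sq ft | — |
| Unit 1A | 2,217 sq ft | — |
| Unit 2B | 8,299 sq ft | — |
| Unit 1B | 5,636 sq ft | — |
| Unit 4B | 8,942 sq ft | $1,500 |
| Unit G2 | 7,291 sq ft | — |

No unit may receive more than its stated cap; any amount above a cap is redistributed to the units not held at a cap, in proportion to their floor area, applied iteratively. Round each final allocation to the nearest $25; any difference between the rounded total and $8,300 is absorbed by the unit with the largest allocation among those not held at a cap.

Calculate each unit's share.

Combined floor area = 36,281.
Proportional shares (ignoring caps): Unit PH1 891.29; Unit 1A 507.18; Unit 2B 1,898.56; Unit 1B 1,289.35; Unit 4B 2,045.66; Unit G2 1,667.96.
Held at cap: Unit 4B ($1,500); residual $6,800 reallocated over remaining floor area 27,339.
Remaining shares: Unit PH1 969.05 → $975; Unit 1A 551.43 → $550; Unit 2B 2,064.20 → $2,075; Unit 1B 1,401.84 → $1,400; Unit G2 1,813.48 → $1,825.
Rounding difference −$25 applied to Unit 2B → $2,050.

Unit PH1: $975 | Unit 1A: $550 | Unit 2B: $2,050 | Unit 1B: $1,400 | Unit 4B: $1,500 | Unit G2: $1,825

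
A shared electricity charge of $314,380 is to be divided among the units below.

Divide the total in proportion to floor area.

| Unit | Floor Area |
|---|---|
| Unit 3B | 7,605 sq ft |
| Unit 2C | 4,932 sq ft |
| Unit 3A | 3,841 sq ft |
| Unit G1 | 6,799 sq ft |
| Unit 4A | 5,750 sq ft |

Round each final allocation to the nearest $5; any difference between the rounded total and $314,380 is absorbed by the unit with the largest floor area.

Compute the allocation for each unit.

Floor area total: 28,927.
Unrounded shares: Unit 3B 7,605/28,927 × $314,380 = 82,651.50; Unit 2C 4,932/28,927 × $314,380 = 53,601.21; Unit 3A 3,841/28,927 × $314,380 = 41,744.17; Unit G1 6,799/28,927 × $314,380 = 73,891.85; Unit 4A 5,750/28,927 × $314,380 = 62,491.27.
Rounded to nearest $5: Unit 3B $82,650; Unit 2C $53,600; Unit 3A $41,745; Unit G1 $73,890; Unit 4A $62,490. Sum = $314,375.
Difference $314,380 − $314,375 = +$5 applied to largest floor area (Unit 3B): Unit 3B becomes $82,655.

Unit 3B: $82,655 | Unit 2C: $53,600 | Unit 3A: $41,745 | Unit G1: $73,890 | Unit 4A: $62,490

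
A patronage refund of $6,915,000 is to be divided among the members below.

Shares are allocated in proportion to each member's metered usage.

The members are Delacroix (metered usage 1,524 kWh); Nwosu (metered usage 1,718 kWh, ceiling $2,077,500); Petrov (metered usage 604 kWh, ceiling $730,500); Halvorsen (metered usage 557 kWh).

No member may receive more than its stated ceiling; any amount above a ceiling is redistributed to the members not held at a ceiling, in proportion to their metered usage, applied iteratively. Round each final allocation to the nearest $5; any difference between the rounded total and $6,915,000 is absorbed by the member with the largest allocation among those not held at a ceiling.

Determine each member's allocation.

Delacroix: $3,007,720; Nwosu: $2,077,500; Petrov: $730,500; Halvorsen: $1,099,280

Sum of metered usage: 4,403.
Pro-rata shares before constraints: Delacroix 2,393,472.63; Nwosu 2,698,153.53; Petrov 948,594.14; Halvorsen 874,779.70.
Cap binds for Nwosu ($2,077,500), Petrov ($730,500); residual $4,107,000 reallocated over remaining metered usage 2,081.
Shares after redistribution: Delacroix 3,007,721.29 → $3,007,720; Halvorsen 1,099,278.71 → $1,099,280.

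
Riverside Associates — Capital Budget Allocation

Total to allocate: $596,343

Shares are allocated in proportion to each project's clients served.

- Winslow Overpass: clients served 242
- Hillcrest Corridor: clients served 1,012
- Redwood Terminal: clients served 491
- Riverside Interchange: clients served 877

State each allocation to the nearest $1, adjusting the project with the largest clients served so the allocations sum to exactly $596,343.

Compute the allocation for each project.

Combined clients served = 2,622.
Proportional shares: Winslow Overpass 242/2,622 × $596,343 = 55,040.05; Hillcrest Corridor 1,012/2,622 × $596,343 = 230,167.47; Redwood Terminal 491/2,622 × $596,343 = 111,672.16; Riverside Interchange 877/2,622 × $596,343 = 199,463.31.
At nearest $1: Winslow Overpass $55,040; Hillcrest Corridor $230,167; Redwood Terminal $111,672; Riverside Interchange $199,463. Sum = $596,342.
Difference $596,343 − $596,342 = +$1 applied to largest clients served (Hillcrest Corridor): Hillcrest Corridor becomes $230,168.

Winslow Overpass: $55,040 | Hillcrest Corridor: $230,168 | Redwood Terminal: $111,672 | Riverside Interchange: $199,463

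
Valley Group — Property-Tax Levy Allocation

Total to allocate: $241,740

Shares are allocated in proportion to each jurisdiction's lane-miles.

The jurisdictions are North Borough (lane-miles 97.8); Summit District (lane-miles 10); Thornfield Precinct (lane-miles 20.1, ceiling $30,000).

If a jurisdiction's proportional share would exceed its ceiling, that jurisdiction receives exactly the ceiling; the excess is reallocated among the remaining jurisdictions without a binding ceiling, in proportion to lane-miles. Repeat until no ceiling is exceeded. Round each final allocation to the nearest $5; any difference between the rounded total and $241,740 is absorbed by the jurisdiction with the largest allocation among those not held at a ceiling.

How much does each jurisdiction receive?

North Borough: $192,100 · Summit District: $19,640 · Thornfield Precinct: $30,000

Sum of lane-miles: 127.9.
Proportional shares (ignoring caps): North Borough 184,848.88; Summit District 18,900.70; Thornfield Precinct 37,990.41.
Cap binds for Thornfield Precinct ($30,000); balance $211,740 reallocated over remaining lane-miles 107.8.
Shares after redistribution: North Borough 192,098.07 → $192,100; Summit District 19,641.93 → $19,640.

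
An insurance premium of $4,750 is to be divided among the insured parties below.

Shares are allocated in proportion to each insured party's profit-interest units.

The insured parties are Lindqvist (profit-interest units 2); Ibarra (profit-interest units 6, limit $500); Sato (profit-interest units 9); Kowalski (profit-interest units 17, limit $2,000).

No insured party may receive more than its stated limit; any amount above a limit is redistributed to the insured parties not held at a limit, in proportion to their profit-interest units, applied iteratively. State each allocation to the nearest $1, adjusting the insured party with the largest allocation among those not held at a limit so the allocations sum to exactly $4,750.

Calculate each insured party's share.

Profit-interest units total: 34.
Unconstrained shares: Lindqvist 279.41; Ibarra 838.24; Sato 1,257.35; Kowalski 2,375.00.
Held at cap: Ibarra ($500), Kowalski ($2,000); balance $2,250 reallocated over remaining profit-interest units 11.
Shares after redistribution: Lindqvist 409.09 → $409; Sato 1,840.91 → $1,841.

Lindqvist: $409 | Ibarra: $500 | Sato: $1,841 | Kowalski: $2,000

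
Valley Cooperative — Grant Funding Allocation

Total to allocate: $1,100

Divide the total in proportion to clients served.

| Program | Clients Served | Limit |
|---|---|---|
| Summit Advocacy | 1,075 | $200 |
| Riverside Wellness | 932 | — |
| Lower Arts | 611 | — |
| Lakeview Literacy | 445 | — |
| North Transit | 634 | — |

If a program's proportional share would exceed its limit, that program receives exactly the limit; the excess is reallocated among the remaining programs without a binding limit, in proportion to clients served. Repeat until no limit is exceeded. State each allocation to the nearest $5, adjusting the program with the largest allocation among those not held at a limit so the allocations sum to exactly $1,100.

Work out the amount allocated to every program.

Summit Advocacy: $200 | Riverside Wellness: $315 | Lower Arts: $210 | Lakeview Literacy: $155 | North Transit: $220

Sum of clients served: 3,697.
Unconstrained shares: Summit Advocacy 319.85; Riverside Wellness 277.31; Lower Arts 181.80; Lakeview Literacy 132.40; North Transit 188.64.
Cap binds for Summit Advocacy ($200); residual $900 reallocated over remaining clients served 2,622.
Redistributed shares: Riverside Wellness 319.91 → $320; Lower Arts 209.73 → $210; Lakeview Literacy 152.75 → $155; North Transit 217.62 → $220.
Rounding difference −$5 applied to Riverside Wellness → $315.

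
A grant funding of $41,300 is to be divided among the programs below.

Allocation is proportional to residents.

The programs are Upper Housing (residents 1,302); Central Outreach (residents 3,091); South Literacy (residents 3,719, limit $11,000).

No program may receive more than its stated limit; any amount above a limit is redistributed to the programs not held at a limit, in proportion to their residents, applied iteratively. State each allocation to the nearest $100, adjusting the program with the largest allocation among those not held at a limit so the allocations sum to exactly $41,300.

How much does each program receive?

Upper Housing: $9,000; Central Outreach: $21,300; South Literacy: $11,000

Combined residents = 8,112.
Pro-rata shares before constraints: Upper Housing 6,628.77; Central Outreach 15,736.97; South Literacy 18,934.26.
Capped: South Literacy ($11,000); remaining pool $30,300 reallocated over remaining residents 4,393.
Redistributed shares: Upper Housing 8,980.33 → $9,000; Central Outreach 21,319.67 → $21,300.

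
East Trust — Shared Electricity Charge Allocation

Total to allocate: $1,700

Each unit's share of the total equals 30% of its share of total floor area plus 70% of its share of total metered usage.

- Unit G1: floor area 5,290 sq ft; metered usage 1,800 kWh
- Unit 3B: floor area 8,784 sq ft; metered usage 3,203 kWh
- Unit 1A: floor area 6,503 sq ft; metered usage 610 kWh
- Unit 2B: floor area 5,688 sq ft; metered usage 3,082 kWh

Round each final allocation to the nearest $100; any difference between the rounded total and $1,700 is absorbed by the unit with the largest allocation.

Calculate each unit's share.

Totals — floor area 26,265, metered usage 8,695.
Blended shares (30% floor area + 70% metered usage): Unit G1 0.2053; Unit 3B 0.3582; Unit 1A 0.1234; Unit 2B 0.3131.
Proportional shares: Unit G1 349.07; Unit 3B 608.93; Unit 1A 209.76; Unit 2B 532.25.
Rounded to nearest $100: Unit G1 $300; Unit 3B $600; Unit 1A $200; Unit 2B $500. Sum = $1,600.
Difference $1,700 − $1,600 = +$100 applied to largest allocation (Unit 3B): Unit 3B becomes $700.

Unit G1: $300 | Unit 3B: $700 | Unit 1A: $200 | Unit 2B: $500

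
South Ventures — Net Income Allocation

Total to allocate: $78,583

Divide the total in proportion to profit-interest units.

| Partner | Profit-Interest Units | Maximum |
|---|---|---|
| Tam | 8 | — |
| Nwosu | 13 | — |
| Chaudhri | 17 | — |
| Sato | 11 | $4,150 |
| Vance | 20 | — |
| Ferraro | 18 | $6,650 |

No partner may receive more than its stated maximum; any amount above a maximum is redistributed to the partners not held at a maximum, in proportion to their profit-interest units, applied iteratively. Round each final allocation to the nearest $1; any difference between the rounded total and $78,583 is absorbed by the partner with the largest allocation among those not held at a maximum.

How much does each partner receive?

Total profit-interest units = 87.
Proportional shares (ignoring caps): Tam 7,226.02; Nwosu 11,742.29; Chaudhri 15,355.30; Sato 9,935.78; Vance 18,065.06; Ferraro 16,258.55.
Cap binds for Sato ($4,150), Ferraro ($6,650); balance $67,783 reallocated over remaining profit-interest units 58.
Remaining shares: Tam 9,349.38 → $9,349; Nwosu 15,192.74 → $15,193; Chaudhri 19,867.43 → $19,867; Vance 23,373.45 → $23,373.
Rounding difference +$1 applied to Vance → $23,374.

Tam: $9,349 | Nwosu: $15,193 | Chaudhri: $19,867 | Sato: $4,150 | Vance: $23,374 | Ferraro: $6,650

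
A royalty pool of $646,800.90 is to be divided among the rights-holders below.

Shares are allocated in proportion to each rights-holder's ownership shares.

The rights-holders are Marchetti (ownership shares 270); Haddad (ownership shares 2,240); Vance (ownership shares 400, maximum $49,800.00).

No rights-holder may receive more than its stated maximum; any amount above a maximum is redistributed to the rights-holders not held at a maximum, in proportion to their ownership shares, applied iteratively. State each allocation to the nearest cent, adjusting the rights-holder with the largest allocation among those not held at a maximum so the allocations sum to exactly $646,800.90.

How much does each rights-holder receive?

Sum of ownership shares: 2,910.
Unconstrained shares: Marchetti 60,012.4546; Haddad 497,881.1052; Vance 88,907.3402.
Capped: Vance ($49,800.00); balance $597,000.90 reallocated over remaining ownership shares 2,510.
Shares after redistribution: Marchetti 64,219.2203 → $64,219.22; Haddad 532,781.6797 → $532,781.68.

Marchetti: $64,219.22; Haddad: $532,781.68; Vance: $49,800.00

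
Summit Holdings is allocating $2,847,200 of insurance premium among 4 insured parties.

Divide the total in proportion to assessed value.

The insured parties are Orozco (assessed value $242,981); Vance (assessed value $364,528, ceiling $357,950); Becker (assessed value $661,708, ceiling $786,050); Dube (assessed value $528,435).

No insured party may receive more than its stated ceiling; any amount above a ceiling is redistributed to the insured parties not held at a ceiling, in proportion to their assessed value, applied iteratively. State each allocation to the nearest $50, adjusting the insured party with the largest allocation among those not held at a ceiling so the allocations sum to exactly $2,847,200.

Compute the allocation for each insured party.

Combined assessed value = 1,797,652.
Proportional shares (ignoring caps): Orozco 384,843.95; Vance 577,355.42; Becker 1,048,042.12; Dube 836,958.51.
Cap binds for Vance ($357,950), Becker ($786,050); residual $1,703,200 reallocated over remaining assessed value 771,416.
Redistributed shares: Orozco 536,474.79 → $536,450; Dube 1,166,725.21 → $1,166,750.

Orozco: $536,450; Vance: $357,950; Becker: $786,050; Dube: $1,166,750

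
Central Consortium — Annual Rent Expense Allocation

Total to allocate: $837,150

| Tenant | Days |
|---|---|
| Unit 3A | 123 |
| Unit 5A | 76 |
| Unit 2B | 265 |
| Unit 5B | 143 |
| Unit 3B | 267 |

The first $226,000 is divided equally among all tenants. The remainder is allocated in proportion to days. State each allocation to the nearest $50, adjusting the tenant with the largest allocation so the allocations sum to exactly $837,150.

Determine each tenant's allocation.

Unit 3A: $131,200 · Unit 5A: $98,350 · Unit 2B: $230,500 · Unit 5B: $145,200 · Unit 3B: $231,900

First tranche $226,000 split equally: $45,200 each.
Remainder $611,150 by days (total 874): Unit 3A 86,008.52 → $86,000; Unit 5A 53,143.48 → $53,150; Unit 2B 185,302.92 → $185,300; Unit 5B 99,993.65 → $100,000; Unit 3B 186,701.43 → $186,700.
Totals: Unit 3A $45,200 + $86,000 = $131,200; Unit 5A $45,200 + $53,150 = $98,350; Unit 2B $45,200 + $185,300 = $230,500; Unit 5B $45,200 + $100,000 = $145,200; Unit 3B $45,200 + $186,700 = $231,900.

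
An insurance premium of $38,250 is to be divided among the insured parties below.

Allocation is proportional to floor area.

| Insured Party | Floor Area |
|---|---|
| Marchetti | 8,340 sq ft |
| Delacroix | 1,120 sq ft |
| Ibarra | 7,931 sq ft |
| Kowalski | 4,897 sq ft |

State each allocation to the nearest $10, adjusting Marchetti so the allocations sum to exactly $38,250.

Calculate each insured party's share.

Floor area total: 22,288.
Pro-rata amounts: Marchetti 8,340/22,288 × $38,250 = 14,312.86; Delacroix 1,120/22,288 × $38,250 = 1,922.11; Ibarra 7,931/22,288 × $38,250 = 13,610.95; Kowalski 4,897/22,288 × $38,250 = 8,404.09.
At nearest $10: Marchetti $14,310; Delacroix $1,920; Ibarra $13,610; Kowalski $8,400. Sum = $38,240.
Difference $38,250 − $38,240 = +$10 applied to Marchetti: Marchetti becomes $14,320.

Marchetti: $14,320 | Delacroix: $1,920 | Ibarra: $13,610 | Kowalski: $8,400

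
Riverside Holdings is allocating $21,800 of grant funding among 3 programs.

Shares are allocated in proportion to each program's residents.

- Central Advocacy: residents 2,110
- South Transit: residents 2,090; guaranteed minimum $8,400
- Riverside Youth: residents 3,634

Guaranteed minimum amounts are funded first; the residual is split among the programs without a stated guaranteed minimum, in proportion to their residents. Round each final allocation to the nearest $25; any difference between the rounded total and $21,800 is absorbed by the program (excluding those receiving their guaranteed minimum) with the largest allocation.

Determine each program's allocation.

Fund the minimums — South Transit $8,400. Remaining pool $13,400.
Remaining pool split over remaining residents 5,744: Central Advocacy 4,922.35 → $4,925; Riverside Youth 8,477.65 → $8,475.

Central Advocacy: $4,925; South Transit: $8,400; Riverside Youth: $8,475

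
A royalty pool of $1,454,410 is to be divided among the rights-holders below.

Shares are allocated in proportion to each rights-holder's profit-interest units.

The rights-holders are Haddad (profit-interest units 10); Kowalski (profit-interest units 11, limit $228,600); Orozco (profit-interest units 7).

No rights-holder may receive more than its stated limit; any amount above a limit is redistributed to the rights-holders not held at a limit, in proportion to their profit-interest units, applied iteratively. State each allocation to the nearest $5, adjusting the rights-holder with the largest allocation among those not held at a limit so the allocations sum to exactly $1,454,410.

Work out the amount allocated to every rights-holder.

Combined profit-interest units = 28.
Proportional shares (ignoring caps): Haddad 519,432.14; Kowalski 571,375.36; Orozco 363,602.50.
Cap binds for Kowalski ($228,600); residual $1,225,810 reallocated over remaining profit-interest units 17.
Redistributed shares: Haddad 721,064.71 → $721,065; Orozco 504,745.29 → $504,745.

Haddad: $721,065 | Kowalski: $228,600 | Orozco: $504,745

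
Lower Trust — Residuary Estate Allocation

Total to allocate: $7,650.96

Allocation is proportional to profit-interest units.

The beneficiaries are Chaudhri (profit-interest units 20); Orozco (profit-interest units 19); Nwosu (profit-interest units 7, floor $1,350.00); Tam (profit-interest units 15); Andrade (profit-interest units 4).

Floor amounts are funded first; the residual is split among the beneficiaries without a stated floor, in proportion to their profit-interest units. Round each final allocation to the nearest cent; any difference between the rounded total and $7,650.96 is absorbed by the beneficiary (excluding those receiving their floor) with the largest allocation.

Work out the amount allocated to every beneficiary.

Chaudhri: $2,172.74 | Orozco: $2,064.11 | Nwosu: $1,350.00 | Tam: $1,629.56 | Andrade: $434.55

Minimums first: Nwosu $1,350.00. Residual $6,300.96.
Residual split over remaining profit-interest units 58: Chaudhri 2,172.7448 → $2,172.74; Orozco 2,064.1076 → $2,064.11; Tam 1,629.5586 → $1,629.56; Andrade 434.5490 → $434.55.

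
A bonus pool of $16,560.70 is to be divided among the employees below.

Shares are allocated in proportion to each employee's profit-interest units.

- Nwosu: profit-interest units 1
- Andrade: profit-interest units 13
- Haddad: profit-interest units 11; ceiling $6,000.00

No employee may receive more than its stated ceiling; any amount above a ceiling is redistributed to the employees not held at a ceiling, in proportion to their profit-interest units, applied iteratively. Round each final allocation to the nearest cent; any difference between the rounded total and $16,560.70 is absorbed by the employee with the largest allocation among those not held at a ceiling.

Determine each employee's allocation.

Combined profit-interest units = 25.
Pro-rata shares before constraints: Nwosu 662.4280; Andrade 8,611.5640; Haddad 7,286.7080.
Capped: Haddad ($6,000.00); residual $10,560.70 reallocated over remaining profit-interest units 14.
Shares after redistribution: Nwosu 754.3357 → $754.34; Andrade 9,806.3643 → $9,806.36.

Nwosu: $754.34 · Andrade: $9,806.36 · Haddad: $6,000.00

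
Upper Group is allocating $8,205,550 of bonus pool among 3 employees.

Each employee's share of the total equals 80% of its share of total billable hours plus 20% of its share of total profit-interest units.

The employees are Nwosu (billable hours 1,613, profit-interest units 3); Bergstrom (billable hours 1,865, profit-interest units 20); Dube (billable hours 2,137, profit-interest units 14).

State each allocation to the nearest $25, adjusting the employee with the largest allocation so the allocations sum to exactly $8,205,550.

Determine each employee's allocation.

Nwosu: $2,018,800 · Bergstrom: $3,067,450 · Dube: $3,119,300

Billable hours total 5,615; profit-interest units total 37.
Composite weights (80% billable hours + 20% profit-interest units): Nwosu 0.2460; Bergstrom 0.3738; Dube 0.3801.
Pro-rata amounts: Nwosu 2,018,805.04; Bergstrom 3,067,439.22; Dube 3,119,305.74.
After rounding ($25): Nwosu $2,018,800; Bergstrom $3,067,450; Dube $3,119,300. Sum = $8,205,550.
No rounding difference to absorb.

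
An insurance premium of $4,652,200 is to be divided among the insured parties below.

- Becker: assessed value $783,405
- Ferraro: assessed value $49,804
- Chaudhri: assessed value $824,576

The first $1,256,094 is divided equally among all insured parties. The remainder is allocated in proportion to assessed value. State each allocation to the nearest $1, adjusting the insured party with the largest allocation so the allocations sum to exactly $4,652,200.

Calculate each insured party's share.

Becker: $2,023,566 · Ferraro: $520,726 · Chaudhri: $2,107,908

First tranche $1,256,094 split equally: $418,698 each.
Remainder $3,396,106 by assessed value (total 1,657,785): Becker 1,604,868.20 → $1,604,868; Ferraro 102,027.502 → $102,028; Chaudhri 1,689,210.30 → $1,689,210.
Totals: Becker $418,698 + $1,604,868 = $2,023,566; Ferraro $418,698 + $102,028 = $520,726; Chaudhri $418,698 + $1,689,210 = $2,107,908.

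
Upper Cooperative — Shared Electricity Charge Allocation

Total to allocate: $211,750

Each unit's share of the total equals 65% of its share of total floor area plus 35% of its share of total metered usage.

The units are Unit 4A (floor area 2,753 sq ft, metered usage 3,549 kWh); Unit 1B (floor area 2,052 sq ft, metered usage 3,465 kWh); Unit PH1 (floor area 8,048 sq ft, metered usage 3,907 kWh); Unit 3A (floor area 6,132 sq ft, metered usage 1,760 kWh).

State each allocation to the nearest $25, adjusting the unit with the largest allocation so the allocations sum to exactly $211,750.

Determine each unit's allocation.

Totals — floor area 18,985, metered usage 12,681.
Blended shares (65% floor area + 35% metered usage): Unit 4A 0.1922; Unit 1B 0.1659; Unit PH1 0.3834; Unit 3A 0.2585.
Pro-rata amounts: Unit 4A 40,700.39; Unit 1B 35,127.35; Unit PH1 81,180.38; Unit 3A 54,741.89.
At nearest $25: Unit 4A $40,700; Unit 1B $35,125; Unit PH1 $81,175; Unit 3A $54,750. Sum = $211,750.
Sum already equals the total — no adjustment.

Unit 4A: $40,700 | Unit 1B: $35,125 | Unit PH1: $81,175 | Unit 3A: $54,750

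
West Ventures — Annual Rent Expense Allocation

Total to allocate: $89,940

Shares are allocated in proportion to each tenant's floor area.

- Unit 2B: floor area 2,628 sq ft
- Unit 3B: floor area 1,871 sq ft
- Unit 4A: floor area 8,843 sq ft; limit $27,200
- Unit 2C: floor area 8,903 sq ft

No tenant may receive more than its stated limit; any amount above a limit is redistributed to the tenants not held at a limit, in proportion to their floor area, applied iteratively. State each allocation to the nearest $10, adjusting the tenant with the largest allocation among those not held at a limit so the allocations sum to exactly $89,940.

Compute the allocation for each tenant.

Unit 2B: $12,300; Unit 3B: $8,760; Unit 4A: $27,200; Unit 2C: $41,680

Floor area total: 22,245.
Pro-rata shares before constraints: Unit 2B 10,625.41; Unit 3B 7,564.74; Unit 4A 35,753.63; Unit 2C 35,996.22.
Cap binds for Unit 4A ($27,200); balance $62,740 reallocated over remaining floor area 13,402.
Shares after redistribution: Unit 2B 12,302.70 → $12,300; Unit 3B 8,758.88 → $8,760; Unit 2C 41,678.42 → $41,680.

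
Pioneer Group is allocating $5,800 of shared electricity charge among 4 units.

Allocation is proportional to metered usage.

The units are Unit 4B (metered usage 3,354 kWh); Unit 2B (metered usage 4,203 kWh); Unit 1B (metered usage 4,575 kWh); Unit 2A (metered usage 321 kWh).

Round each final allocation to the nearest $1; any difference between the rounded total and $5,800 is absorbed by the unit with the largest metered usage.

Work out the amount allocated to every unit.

Unit 4B: $1,562 | Unit 2B: $1,958 | Unit 1B: $2,130 | Unit 2A: $150

Sum of metered usage: 12,453.
Raw shares: Unit 4B 3,354/12,453 × $5,800 = 1,562.13; Unit 2B 4,203/12,453 × $5,800 = 1,957.55; Unit 1B 4,575/12,453 × $5,800 = 2,130.81; Unit 2A 321/12,453 × $5,800 = 149.51.
At nearest $1: Unit 4B $1,562; Unit 2B $1,958; Unit 1B $2,131; Unit 2A $150. Sum = $5,801.
Difference $5,800 − $5,801 = −$1 applied to largest metered usage (Unit 1B): Unit 1B becomes $2,130.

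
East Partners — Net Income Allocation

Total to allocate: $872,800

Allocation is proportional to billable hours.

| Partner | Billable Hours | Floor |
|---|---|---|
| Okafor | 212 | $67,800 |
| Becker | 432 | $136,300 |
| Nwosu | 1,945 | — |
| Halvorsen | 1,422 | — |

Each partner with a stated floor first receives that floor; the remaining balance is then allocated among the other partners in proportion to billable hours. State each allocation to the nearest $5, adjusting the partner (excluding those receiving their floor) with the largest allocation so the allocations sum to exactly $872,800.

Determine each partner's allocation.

Guaranteed amounts: Okafor $67,800; Becker $136,300. Balance $668,700.
Balance split over remaining billable hours 3,367: Nwosu 386,284.97 → $386,285; Halvorsen 282,415.03 → $282,415.

Okafor: $67,800 · Becker: $136,300 · Nwosu: $386,285 · Halvorsen: $282,415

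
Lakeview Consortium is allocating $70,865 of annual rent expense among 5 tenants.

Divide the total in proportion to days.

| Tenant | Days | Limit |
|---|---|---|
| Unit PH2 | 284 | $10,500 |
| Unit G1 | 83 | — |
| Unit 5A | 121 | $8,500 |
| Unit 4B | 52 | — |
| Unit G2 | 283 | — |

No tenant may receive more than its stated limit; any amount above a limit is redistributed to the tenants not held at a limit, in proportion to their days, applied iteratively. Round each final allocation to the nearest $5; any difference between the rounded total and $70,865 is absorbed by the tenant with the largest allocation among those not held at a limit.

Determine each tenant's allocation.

Unit PH2: $10,500 | Unit G1: $10,300 | Unit 5A: $8,500 | Unit 4B: $6,450 | Unit G2: $35,115

Sum of days: 823.
Unconstrained shares: Unit PH2 24,454.02; Unit G1 7,146.77; Unit 5A 10,418.79; Unit 4B 4,477.497; Unit G2 24,367.92.
Held at cap: Unit PH2 ($10,500), Unit 5A ($8,500); balance $51,865 reallocated over remaining days 418.
Shares after redistribution: Unit G1 10,298.55 → $10,300; Unit 4B 6,452.11 → $6,450; Unit G2 35,114.34 → $35,115.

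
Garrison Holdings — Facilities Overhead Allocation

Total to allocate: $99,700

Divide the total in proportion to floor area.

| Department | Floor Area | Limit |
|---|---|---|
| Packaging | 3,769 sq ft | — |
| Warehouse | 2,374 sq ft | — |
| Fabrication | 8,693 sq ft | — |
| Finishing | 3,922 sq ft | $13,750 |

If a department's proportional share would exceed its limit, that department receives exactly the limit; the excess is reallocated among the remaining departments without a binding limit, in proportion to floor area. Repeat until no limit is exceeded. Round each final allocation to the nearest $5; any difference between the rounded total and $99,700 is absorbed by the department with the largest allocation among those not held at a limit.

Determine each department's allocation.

Packaging: $21,835; Warehouse: $13,755; Fabrication: $50,360; Finishing: $13,750

Floor area total: 18,758.
Pro-rata shares before constraints: Packaging 20,032.48; Warehouse 12,617.97; Fabrication 46,203.87; Finishing 20,845.69.
Held at cap: Finishing ($13,750); balance $85,950 reallocated over remaining floor area 14,836.
Shares after redistribution: Packaging 21,835.10 → $21,835; Warehouse 13,753.39 → $13,755; Fabrication 50,361.51 → $50,360.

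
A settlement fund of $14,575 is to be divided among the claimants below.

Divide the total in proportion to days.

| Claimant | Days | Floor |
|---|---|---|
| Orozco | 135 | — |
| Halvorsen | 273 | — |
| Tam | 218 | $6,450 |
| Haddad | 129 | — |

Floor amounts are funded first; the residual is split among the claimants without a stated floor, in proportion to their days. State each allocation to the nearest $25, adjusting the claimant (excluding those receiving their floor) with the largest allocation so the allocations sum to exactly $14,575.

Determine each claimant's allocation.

Orozco: $2,050 · Halvorsen: $4,125 · Tam: $6,450 · Haddad: $1,950

Minimums first: Tam $6,450. Balance $8,125.
Balance split over remaining days 537: Orozco 2,042.60 → $2,050; Halvorsen 4,130.59 → $4,125; Haddad 1,951.82 → $1,950.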